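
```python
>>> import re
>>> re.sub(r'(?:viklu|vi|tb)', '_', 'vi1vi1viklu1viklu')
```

'_1_1_1_'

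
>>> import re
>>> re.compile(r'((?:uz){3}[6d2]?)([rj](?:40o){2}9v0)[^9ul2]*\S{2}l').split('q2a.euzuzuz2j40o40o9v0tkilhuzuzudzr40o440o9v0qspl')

['q2a.e', 'uzuzuz2', 'j40o40o9v0', 'huzuzudzr40o440o9v0qspl']

The pattern matches the literal 'uz' repeated 3 times, then optionally one of [6d2] (captured); then one of [rj], then the literal '40o' repeated 2 times, then the literal '9v0' (captured); then zero or more of any character except [9ul2], then exactly 2 of a non-whitespace character, then a literal 'l'.
Because the pattern has a capturing group, `split` also inserts each captured text between the pieces.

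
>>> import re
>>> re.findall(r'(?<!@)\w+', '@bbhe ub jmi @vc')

The negative lookaround is zero-width — it rules out positions where the adjacent text would match, without consuming anything.
Since nothing is captured, `findall` lists the 4 matched substrings directly.

['bhe', 'ub', 'jmi', 'c']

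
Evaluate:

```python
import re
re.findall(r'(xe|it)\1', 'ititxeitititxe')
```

`\1` has to match the exact text group 1 already captured.
Matches: at [0:4] match 'itit', group 1 = 'it'; at [6:10] match 'itit', group 1 = 'it'.
`findall` collects group 1 from each match (2 total).

['it', 'it']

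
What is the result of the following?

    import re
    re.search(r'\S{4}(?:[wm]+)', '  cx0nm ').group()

The pattern matches exactly 4 of a non-whitespace character; then one or more of one of [wm] (non-capturing group).
The match spans [2:7] → 'cx0nm'.

'cx0nm'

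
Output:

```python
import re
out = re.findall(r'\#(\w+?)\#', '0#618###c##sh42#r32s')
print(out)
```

['618', 'c', 'sh42']

Walking the string: at [1:6] match '#618#', group 1 = '618'; at [7:10] match '#c#', group 1 = 'c'; at [10:16] match '#sh42#', group 1 = 'sh42'.
With a single group, `findall` returns only what that group captured — 3 items.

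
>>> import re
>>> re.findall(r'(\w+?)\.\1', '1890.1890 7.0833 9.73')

A backreference is literal: `\1` must see the identical characters the first group matched.
Walking the string: at [0:9] match '1890.1890', group 1 = '1890'.
Because there's exactly one group, `findall` drops the full match and keeps group 1 from the one hit.

['1890']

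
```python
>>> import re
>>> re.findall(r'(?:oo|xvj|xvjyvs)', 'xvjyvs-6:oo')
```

['xvj', 'oo']

`|` is ordered: at each position the engine commits to the first alternative that works.
`findall` yields the raw match text (2 of them) because the pattern has no groups.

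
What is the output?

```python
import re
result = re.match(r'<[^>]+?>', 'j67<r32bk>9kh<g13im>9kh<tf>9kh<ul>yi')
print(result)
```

`re.match` only tries the pattern at the start of the string.
Here the string doesn't start with a match, so the call returns None.

None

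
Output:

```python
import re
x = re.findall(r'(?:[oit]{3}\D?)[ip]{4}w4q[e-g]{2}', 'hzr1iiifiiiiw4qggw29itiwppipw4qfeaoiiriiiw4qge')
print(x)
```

Pattern: exactly 3 of one of [oit], then optionally a non-digit (non-capturing group); then exactly 4 of one of [ip], then the literal 'w4q'; then exactly 2 of a character in [e-g].
Walking the string: at [4:17] → 'iiifiiiiw4qgg'; at [20:33] → 'itiwppipw4qfe'.
No capturing groups, so `findall` returns the 2 full match strings.

['iiifiiiiw4qgg', 'itiwppipw4qfe']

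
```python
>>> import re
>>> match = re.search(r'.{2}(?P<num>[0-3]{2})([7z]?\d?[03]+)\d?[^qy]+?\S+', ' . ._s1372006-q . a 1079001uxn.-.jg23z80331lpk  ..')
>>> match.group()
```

The match spans [4:15] → '_s1372006-q'.

'_s1372006-q'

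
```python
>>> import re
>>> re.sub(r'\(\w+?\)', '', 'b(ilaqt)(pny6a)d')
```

'bd'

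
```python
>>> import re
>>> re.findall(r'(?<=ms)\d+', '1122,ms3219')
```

['3219']

The lookaround is zero-width — it requires the adjacent text to match without consuming it, so the asserted text isn't part of the match.
Scanning left to right: at [7:11] → '3219'.
No capturing groups, so `findall` returns the 1 full match string.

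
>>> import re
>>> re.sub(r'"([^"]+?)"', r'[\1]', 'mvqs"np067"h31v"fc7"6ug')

'mvqs[np067]h31v[fc7]6ug'

Each match is replaced using the text its own group 1 captured.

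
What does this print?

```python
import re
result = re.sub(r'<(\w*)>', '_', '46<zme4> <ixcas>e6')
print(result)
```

46_ _e6

Every occurrence is swapped for '_'.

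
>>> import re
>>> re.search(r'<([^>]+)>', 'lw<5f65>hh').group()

`re.search` scans for the first position where the pattern succeeds.
The match spans [2:8] → '<5f65>'.
Captured: group 1 = '5f65'.

'<5f65>'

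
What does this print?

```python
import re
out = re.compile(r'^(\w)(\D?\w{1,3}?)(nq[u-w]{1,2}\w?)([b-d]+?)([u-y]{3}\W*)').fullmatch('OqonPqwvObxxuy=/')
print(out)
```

None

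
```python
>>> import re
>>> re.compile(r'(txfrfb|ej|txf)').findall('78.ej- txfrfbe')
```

Alternation tries branches left to right and keeps the first one that lets the overall match succeed at that position.
Matches: at [3:5] match 'ej', group 1 = 'ej'; at [7:13] match 'txfrfb', group 1 = 'txfrfb'.
`findall` collects group 1 from each match (2 total).

['ej', 'txfrfb']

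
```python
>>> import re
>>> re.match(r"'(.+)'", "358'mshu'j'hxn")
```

None

`re.match` only tries the pattern at the start of the string.
Here the string doesn't start with a match, so the call returns None.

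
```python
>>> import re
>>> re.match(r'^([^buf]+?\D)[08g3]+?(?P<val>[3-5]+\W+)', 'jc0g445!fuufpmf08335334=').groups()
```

The match spans [0:8] → 'jc0g445!'.
Captured: group 1 = 'jc', group 2 = '445!'.

('jc', '445!')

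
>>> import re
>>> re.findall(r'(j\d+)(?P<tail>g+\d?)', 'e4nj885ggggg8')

The pattern matches a literal 'j', then one or more of a digit (captured); then one or more of a literal 'g', then optionally a digit (captured as 'tail').
With 2 capturing groups, `findall` returns a 2-tuple per match.

[('j885', 'ggggg8')]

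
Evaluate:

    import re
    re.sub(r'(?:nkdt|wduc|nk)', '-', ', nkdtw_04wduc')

', -w_04-'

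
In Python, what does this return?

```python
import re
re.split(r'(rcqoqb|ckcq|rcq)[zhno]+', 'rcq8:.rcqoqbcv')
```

['rcq8:.', 'rcq', 'qbcv']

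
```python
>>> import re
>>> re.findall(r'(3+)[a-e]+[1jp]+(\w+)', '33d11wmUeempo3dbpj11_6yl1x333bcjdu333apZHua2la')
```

[('33', 'wmUeempo3dbpj11_6yl1x333bcjdu333apZHua2la')]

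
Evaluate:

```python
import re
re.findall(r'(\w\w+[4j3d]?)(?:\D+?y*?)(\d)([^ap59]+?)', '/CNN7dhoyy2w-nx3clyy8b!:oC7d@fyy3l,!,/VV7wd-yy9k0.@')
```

With the lazy modifier that quantifier settles for the fewest repetitions that let the rest of the pattern succeed (the atoms after it are unaffected and can still be greedy).
Multiple groups make `findall` return tuples — one 3-tuple for each match.

[('CNN7dhoyy2w', '3', 'c'), ('lyy8b', '7', 'd'), ('fyy3l', '7', 'w'), ('yy9', '0', '.')]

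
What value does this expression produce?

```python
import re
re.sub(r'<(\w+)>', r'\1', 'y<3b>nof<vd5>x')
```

'y3bnofvd5x'

The replacement refers to a captured group, so each match is rewritten using its own captured text.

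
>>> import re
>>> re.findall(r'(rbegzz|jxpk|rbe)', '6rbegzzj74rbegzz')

The regex engine tests alternatives in the order written; an earlier branch that matches wins even if a later one would match more.
With a single group, `findall` returns only what that group captured — 2 items.

['rbegzz', 'rbegzz']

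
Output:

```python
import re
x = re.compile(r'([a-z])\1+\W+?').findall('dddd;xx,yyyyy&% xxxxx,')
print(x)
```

`\1` is not a pattern — it's the concrete string captured by group 1, re-applied verbatim.
Matches: at [0:5] match 'dddd;', group 1 = 'd'; at [5:8] match 'xx,', group 1 = 'x'; at [8:14] match 'yyyyy&', group 1 = 'y'; at [16:22] match 'xxxxx,', group 1 = 'x'.
`findall` collects group 1 from each match (4 total).

['d', 'x', 'y', 'x']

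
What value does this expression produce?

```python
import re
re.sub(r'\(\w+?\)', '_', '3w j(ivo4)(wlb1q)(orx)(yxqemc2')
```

'3w j___(yxqemc2'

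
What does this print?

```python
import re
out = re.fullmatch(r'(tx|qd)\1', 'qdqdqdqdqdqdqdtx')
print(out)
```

`re.fullmatch` requires the pattern to consume the entire string.
Here the string isn't matched end-to-end, so the call returns None.

None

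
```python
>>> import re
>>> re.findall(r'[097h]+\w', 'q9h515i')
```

['9h5']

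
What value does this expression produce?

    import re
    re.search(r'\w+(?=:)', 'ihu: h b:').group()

The positive lookaround only admits positions where the adjacent text matches; those characters stay outside the span.
Unlike `match`, `search` isn't anchored — it looks for the pattern anywhere in the string.
The match spans [0:3] → 'ihu'.

'ihu'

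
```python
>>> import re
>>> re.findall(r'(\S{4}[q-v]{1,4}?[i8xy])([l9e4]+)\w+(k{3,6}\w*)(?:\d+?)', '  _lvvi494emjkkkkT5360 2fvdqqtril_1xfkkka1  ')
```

This matches exactly 4 of a non-whitespace character, then 1 to 4 of a character in [q-v] (lazy), then one of [i8xy] (captured); then one or more of one of [l9e4] (captured); then one or more of a word character; then 3 to 6 of the literal 'k', then zero or more of a word character (captured); then one or more of a digit (lazy) (non-capturing group).
Scanning left to right: at [23:42] match '2fvdqqtril_1xfkkka1', groups = ('2fvdqqtri', 'l', 'kkka').
`findall` packs the 3 group values into a tuple for every match.

[('2fvdqqtri', 'l', 'kkka')]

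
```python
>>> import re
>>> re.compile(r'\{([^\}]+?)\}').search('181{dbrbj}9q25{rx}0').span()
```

Unlike `match`, `search` isn't anchored — it looks for the pattern anywhere in the string.
The match spans [3:10] → '{dbrbj}'.
Captured: group 1 = 'dbrbj'.

(3, 10)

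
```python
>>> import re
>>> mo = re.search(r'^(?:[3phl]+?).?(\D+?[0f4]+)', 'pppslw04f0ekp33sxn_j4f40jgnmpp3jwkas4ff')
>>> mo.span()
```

This matches anchored at the start of the string; then one or more of one of [3phl] (lazy) (non-capturing group); then optionally any character; then one or more of a non-digit (lazy), then one or more of one of [0f4] (captured).
`re.search` tries every starting position until one works.
The match spans [0:10] → 'pppslw04f0'.
Captured: group 1 = 'pslw04f0'.

(0, 10)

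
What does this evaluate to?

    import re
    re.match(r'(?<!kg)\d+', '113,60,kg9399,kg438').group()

'113'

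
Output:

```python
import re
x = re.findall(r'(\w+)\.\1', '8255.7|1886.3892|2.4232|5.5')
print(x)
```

A backreference is literal: `\1` must see the identical characters the first group matched.
Walking the string: at [24:27] match '5.5', group 1 = '5'.
With a single group, `findall` returns only what that group captured — 1 item.

['5']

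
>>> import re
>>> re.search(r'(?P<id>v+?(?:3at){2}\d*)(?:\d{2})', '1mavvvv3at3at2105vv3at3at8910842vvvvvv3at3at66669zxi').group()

'vvvv3at3at2105'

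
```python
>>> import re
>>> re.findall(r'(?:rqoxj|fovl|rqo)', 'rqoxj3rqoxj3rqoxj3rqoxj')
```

['rqoxj', 'rqoxj', 'rqoxj', 'rqoxj']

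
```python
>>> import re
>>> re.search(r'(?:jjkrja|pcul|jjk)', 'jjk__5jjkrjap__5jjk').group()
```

The match spans [0:3] → 'jjk'.

'jjk'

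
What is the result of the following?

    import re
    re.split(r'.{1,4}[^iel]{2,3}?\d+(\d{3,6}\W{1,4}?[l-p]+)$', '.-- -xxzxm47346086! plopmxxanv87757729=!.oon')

['.-- -xxzxm47346086! plo', '729=!.oon', '']

Pattern: 1 to 4 of any character, then 2 to 3 of any character except [iel] (lazy), then one or more of a digit; then 3 to 6 of a digit, then 1 to 4 of a non-word character (lazy), then one or more of a character in [l-p] (captured); then anchored at the end.
Matches to split on: at [23:44] → 'pmxxanv87757729=!.oon'.
Because the pattern has a capturing group, `split` also inserts each captured text between the pieces.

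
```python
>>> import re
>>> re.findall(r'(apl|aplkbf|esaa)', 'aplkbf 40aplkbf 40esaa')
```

['apl', 'apl', 'esaa']

`|` is ordered: at each position the engine commits to the first alternative that works.
One capturing group, so `findall` returns just the captured substring from each match — 3 in all.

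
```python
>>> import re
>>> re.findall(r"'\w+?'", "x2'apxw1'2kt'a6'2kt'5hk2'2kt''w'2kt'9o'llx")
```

["'apxw1'", "'a6'", "'5hk2'", "'w'", "'9o'"]

Scanning left to right: at [2:9] → "'apxw1'"; at [12:16] → "'a6'"; at [19:25] → "'5hk2'"; at [29:32] → "'w'"; at [35:39] → "'9o'".
Since nothing is captured, `findall` lists the 5 matched substrings directly.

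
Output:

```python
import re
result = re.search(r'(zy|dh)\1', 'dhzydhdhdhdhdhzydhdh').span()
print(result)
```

`\1` is not a pattern — it's the concrete string captured by group 1, re-applied verbatim.
Unlike `match`, `search` isn't anchored — it looks for the pattern anywhere in the string.
The match spans [4:8] → 'dhdh'.
Captured: group 1 = 'dh'.

(4, 8)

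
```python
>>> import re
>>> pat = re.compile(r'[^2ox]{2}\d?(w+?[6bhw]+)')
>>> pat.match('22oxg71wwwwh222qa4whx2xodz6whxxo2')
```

None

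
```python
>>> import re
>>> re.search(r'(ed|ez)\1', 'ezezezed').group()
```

The backreference `\1` re-matches whatever the first group consumed, character for character.
`re.search` scans for the first position where the pattern succeeds.
The match spans [0:4] → 'ezez'.
Captured: group 1 = 'ez'.

'ezez'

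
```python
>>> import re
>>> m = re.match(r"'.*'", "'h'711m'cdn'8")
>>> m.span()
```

With `match`, the pattern is implicitly anchored at the beginning.
The match spans [0:12] → "'h'711m'cdn'".

(0, 12)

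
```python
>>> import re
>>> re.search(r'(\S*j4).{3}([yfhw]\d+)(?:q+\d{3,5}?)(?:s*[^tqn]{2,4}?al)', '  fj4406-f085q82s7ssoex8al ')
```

None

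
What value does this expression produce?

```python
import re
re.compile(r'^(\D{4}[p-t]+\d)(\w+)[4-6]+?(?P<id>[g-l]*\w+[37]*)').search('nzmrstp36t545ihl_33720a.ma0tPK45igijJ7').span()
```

Pattern: anchored at the start of the string; then exactly 4 of a non-digit, then one or more of a character in [p-t], then a digit (captured); then one or more of a word character (captured); then one or more of a character in [4-6] (lazy); then zero or more of a character in [g-l], then one or more of a word character, then zero or more of one of [37] (captured as 'id').
The match spans [0:23] → 'nzmrstp36t545ihl_33720a'.

(0, 23)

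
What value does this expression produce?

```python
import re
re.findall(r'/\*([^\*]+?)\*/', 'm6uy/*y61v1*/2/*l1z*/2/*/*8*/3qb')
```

Because there's exactly one group, `findall` drops the full match and keeps group 1 from each hit.

['y61v1', 'l1z', '8']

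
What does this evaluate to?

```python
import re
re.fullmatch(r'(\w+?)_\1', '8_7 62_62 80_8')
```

After group 1 captures some text, `\1` only succeeds where that same text appears again.
`re.fullmatch` is like wrapping the pattern in `^…$` (in single-line mode).
Here the string isn't matched end-to-end, so the call returns None.

None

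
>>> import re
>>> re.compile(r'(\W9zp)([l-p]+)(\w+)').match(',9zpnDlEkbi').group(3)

'DlEkbi'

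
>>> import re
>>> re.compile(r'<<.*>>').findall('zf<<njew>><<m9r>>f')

Matches: at [2:17] → '<<njew>><<m9r>>'.
No capturing groups, so `findall` returns the 1 full match string.

['<<njew>><<m9r>>']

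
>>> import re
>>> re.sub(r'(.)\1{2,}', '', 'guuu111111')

'g'

`\1` has to match the exact text group 1 already captured.
Matches: at [1:4] → 'uuu'; at [4:10] → '111111'.
Each match is replaced by ''.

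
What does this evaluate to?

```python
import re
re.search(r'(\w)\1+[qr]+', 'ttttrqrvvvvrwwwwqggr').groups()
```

('t',)

The match spans [0:7] → 'ttttrqr'.
Captured: group 1 = 't'.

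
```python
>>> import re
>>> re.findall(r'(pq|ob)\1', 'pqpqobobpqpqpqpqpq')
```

A backreference is literal: `\1` must see the identical characters the first group matched.
With a single group, `findall` returns only what that group captured — 4 items.

['pq', 'ob', 'pq', 'pq']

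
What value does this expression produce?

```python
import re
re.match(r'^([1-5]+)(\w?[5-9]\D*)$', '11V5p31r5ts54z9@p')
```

`re.match` only tries the pattern at the start of the string.
Here the string doesn't start with a match, so the call returns None.

None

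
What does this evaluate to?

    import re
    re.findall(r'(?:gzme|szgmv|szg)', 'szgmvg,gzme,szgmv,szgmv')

`|` is ordered: at each position the engine commits to the first alternative that works.
Scanning left to right: at [0:5] → 'szgmv'; at [7:11] → 'gzme'; at [12:17] → 'szgmv'; at [18:23] → 'szgmv'.
No capturing groups, so `findall` returns the 4 full match strings.

['szgmv', 'gzme', 'szgmv', 'szgmv']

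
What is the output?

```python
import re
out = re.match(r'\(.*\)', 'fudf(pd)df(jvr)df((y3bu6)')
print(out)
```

None

With `match`, the pattern is implicitly anchored at the beginning.
Here the string doesn't start with a match, so the call returns None.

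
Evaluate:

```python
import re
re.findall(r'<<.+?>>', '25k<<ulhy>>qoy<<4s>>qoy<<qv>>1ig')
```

['<<ulhy>>', '<<4s>>', '<<qv>>']

Because the quantifier is non-greedy, it stops expanding at the earliest point where the rest of the pattern can succeed.
With no groups in the pattern, `findall` gives back each whole match — 3 here.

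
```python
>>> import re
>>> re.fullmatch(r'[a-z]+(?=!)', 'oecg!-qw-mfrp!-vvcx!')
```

None

The positive lookaround only admits positions where the adjacent text matches; those characters stay outside the span.
`re.fullmatch` requires the pattern to consume the entire string.
Here the pattern can't cover the whole string, so the call returns None.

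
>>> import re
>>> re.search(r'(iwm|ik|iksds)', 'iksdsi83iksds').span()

Branches in `(...|...)` are attempted left-to-right; the first branch that allows the whole pattern to succeed is taken.
The match spans [0:2] → 'ik'.

(0, 2)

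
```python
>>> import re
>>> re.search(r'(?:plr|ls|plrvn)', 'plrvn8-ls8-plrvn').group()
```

'plr'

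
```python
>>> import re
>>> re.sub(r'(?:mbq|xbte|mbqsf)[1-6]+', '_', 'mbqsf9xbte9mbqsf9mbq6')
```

'mbqsf9xbte9mbqsf9_'

Matches: at [17:21] → 'mbq6'.
`sub` substitutes '_' at each match site.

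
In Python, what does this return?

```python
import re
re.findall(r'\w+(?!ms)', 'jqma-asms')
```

Because the assertion is negative and zero-width, positions next to the forbidden text are skipped.
With no groups in the pattern, `findall` gives back each whole match — 2 here.

['jqma', 'asms']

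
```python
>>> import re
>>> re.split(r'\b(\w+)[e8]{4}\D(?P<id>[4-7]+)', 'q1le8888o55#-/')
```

['', 'q1le', '55', '#-/']

Pattern: a word boundary (`\b`, zero-width); then one or more of a word character (captured); then exactly 4 of one of [e8], then a non-digit; then one or more of a character in [4-7] (captured as 'id').
Matches to split on: at [0:11] → 'q1le8888o55'.
Because the pattern has a capturing group, `split` also inserts each captured text between the pieces.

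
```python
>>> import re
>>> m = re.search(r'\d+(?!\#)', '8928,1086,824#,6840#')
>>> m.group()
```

Because the assertion is negative and zero-width, positions next to the forbidden text are skipped.
`re.search` scans for the first position where the pattern succeeds.
The match spans [0:4] → '8928'.

'8928'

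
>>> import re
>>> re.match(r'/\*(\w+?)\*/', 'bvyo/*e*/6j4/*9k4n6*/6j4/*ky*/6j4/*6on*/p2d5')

With `match`, the pattern is implicitly anchored at the beginning.
Here the pattern fails at index 0, so the call returns None.

None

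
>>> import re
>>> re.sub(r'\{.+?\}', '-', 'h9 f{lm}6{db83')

'h9 f-6{db83'

Matches: at [4:8] → '{lm}'.
Every occurrence is swapped for '-'.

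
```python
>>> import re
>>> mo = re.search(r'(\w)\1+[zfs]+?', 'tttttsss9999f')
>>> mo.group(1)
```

The match spans [0:6] → 'ttttts'.
Captured: group 1 = 't'.

't'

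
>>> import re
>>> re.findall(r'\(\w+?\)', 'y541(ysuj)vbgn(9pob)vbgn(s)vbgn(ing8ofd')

['(ysuj)', '(9pob)', '(s)']

Matches: at [4:10] → '(ysuj)'; at [14:20] → '(9pob)'; at [24:27] → '(s)'.
Since nothing is captured, `findall` lists the 3 matched substrings directly.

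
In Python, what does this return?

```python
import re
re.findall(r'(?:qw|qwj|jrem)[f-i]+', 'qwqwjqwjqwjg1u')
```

['qwjg']

With no groups in the pattern, `findall` gives back each whole match — 1 here.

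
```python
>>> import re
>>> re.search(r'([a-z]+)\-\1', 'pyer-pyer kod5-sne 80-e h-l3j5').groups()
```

The match spans [0:9] → 'pyer-pyer'.
Captured: group 1 = 'pyer'.

('pyer',)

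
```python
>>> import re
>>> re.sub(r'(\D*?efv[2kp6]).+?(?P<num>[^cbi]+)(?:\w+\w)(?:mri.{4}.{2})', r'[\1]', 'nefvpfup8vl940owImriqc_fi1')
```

'[nefvp]'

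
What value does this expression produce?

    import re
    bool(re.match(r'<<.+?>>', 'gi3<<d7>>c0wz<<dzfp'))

False

`match` is anchored at position 0; if the pattern doesn't fit there, it returns None.
Here the pattern fails at index 0, so the call returns None, and `bool(None)` is False.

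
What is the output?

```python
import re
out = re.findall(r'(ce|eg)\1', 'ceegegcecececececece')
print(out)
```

The backreference `\1` re-matches whatever the first group consumed, character for character.
Walking the string: at [2:6] match 'egeg', group 1 = 'eg'; at [6:10] match 'cece', group 1 = 'ce'; at [10:14] match 'cece', group 1 = 'ce'; at [14:18] match 'cece', group 1 = 'ce'.
Because there's exactly one group, `findall` drops the full match and keeps group 1 from each hit.

['eg', 'ce', 'ce', 'ce']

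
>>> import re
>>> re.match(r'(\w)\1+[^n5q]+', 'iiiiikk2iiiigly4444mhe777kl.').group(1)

The match spans [0:28] → 'iiiiikk2iiiigly4444mhe777kl.'.
Captured: group 1 = 'i'.

'i'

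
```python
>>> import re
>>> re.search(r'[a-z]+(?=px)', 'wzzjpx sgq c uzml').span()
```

(0, 4)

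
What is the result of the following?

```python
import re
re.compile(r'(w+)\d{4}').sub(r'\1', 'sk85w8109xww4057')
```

'sk85wxww'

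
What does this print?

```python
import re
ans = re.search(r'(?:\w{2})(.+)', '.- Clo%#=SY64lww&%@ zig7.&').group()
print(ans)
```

The match spans [3:26] → 'Clo%#=SY64lww&%@ zig7.&'.

Clo%#=SY64lww&%@ zig7.&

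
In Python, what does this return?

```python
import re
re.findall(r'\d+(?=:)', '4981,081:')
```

The lookaround is zero-width — it requires the adjacent text to match without consuming it, so the asserted text isn't part of the match.
`findall` yields the raw match text (1 of them) because the pattern has no groups.

['081']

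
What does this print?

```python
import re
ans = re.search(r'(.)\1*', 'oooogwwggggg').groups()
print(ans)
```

('o',)

The match spans [0:4] → 'oooo'.
Captured: group 1 = 'o'.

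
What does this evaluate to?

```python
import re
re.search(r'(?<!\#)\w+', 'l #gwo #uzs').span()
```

`(?!…)`/`(?<!…)` only lets a position through if the neighbouring text does NOT match; no characters are consumed.
`search` walks the string left to right and returns the first match it finds.
The match spans [0:1] → 'l'.

(0, 1)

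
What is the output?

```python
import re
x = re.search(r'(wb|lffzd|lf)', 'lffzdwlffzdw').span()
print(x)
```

(0, 5)

Alternation tries branches left to right and keeps the first one that lets the overall match succeed at that position.
The match spans [0:5] → 'lffzd'.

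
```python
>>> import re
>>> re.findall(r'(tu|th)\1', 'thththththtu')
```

['th', 'th']

The backreference `\1` re-matches whatever the first group consumed, character for character.
Scanning left to right: at [0:4] match 'thth', group 1 = 'th'; at [4:8] match 'thth', group 1 = 'th'.
One capturing group, so `findall` returns just the captured substring from each match — 2 in all.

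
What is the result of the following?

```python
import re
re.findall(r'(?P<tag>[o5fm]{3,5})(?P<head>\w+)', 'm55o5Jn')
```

Pattern: 3 to 5 of one of [o5fm] (captured as 'tag'); then one or more of a word character (captured as 'head').
Walking the string: at [0:7] match 'm55o5Jn', groups = ('m55o5', 'Jn').
With 2 capturing groups, `findall` returns a 2-tuple per match.

[('m55o5', 'Jn')]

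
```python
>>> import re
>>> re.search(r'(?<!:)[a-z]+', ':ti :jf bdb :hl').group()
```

`(?!…)`/`(?<!…)` only lets a position through if the neighbouring text does NOT match; no characters are consumed.
`re.search` tries every starting position until one works.
The match spans [2:3] → 'i'.

'i'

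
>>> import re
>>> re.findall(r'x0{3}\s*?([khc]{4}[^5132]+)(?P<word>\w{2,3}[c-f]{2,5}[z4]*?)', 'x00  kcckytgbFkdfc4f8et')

[]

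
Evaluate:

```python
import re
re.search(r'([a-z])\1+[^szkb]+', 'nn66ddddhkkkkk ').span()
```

(0, 9)

`\1` is not a pattern — it's the concrete string captured by group 1, re-applied verbatim.
`search` walks the string left to right and returns the first match it finds.
The match spans [0:9] → 'nn66ddddh'.
Captured: group 1 = 'n'.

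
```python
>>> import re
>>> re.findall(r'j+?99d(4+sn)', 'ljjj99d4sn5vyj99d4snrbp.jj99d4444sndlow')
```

Because there's exactly one group, `findall` drops the full match and keeps group 1 from each hit.

['4sn', '4sn', '4444sn']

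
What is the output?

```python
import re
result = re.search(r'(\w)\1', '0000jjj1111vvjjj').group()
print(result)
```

The backreference `\1` re-matches whatever the first group consumed, character for character.
`re.search` tries every starting position until one works.
The match spans [0:2] → '00'.
Captured: group 1 = '0'.

00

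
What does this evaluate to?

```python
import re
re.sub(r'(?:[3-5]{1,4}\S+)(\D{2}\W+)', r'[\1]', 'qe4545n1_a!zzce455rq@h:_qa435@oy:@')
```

'qe[y:@]'

This matches 1 to 4 of a character in [3-5], then one or more of a non-whitespace character (non-capturing group); then exactly 2 of a non-digit, then one or more of a non-word character (captured).
Matches: at [2:34] → '4545n1_a!zzce455rq@h:_qa435@oy:@'.
`\1` in the replacement pulls in group 1's text for each match.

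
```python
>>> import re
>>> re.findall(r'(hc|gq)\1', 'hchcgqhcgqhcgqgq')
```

A backreference is literal: `\1` must see the identical characters the first group matched.
Matches: at [0:4] match 'hchc', group 1 = 'hc'; at [12:16] match 'gqgq', group 1 = 'gq'.
One capturing group, so `findall` returns just the captured substring from each match — 2 in all.

['hc', 'gq']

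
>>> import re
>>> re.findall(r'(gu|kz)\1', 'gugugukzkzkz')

['gu', 'kz']

`\1` is not a pattern — it's the concrete string captured by group 1, re-applied verbatim.
Matches: at [0:4] match 'gugu', group 1 = 'gu'; at [6:10] match 'kzkz', group 1 = 'kz'.
Because there's exactly one group, `findall` drops the full match and keeps group 1 from each hit.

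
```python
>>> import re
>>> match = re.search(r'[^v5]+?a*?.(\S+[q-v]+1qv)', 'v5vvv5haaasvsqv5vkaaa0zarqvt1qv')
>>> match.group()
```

'haaasvsqv5vkaaa0zarqvt1qv'

The match spans [6:31] → 'haaasvsqv5vkaaa0zarqvt1qv'.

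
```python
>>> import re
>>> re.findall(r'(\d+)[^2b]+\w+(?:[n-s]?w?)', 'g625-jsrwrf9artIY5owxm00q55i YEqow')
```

['625']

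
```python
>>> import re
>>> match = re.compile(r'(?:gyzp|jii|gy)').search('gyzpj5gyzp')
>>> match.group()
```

Alternation tries branches left to right and keeps the first one that lets the overall match succeed at that position.
The match spans [0:4] → 'gyzp'.

'gyzp'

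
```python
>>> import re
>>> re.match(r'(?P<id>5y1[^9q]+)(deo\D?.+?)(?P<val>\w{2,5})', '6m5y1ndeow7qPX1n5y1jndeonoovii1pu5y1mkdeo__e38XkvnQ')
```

None

Pattern: the literal '5y1', then one or more of any character except [9q] (captured as 'id'); then the literal 'deo', then optionally a non-digit, then one or more of any character (lazy) (captured); then 2 to 5 of a word character (captured as 'val').
`re.match` only tries the pattern at the start of the string.
Here the pattern fails at index 0, so the call returns None.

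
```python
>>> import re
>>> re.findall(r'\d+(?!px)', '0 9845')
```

The negative lookaround is zero-width — it rules out positions where the adjacent text would match, without consuming anything.
With no groups in the pattern, `findall` gives back each whole match — 2 here.

['0', '9845']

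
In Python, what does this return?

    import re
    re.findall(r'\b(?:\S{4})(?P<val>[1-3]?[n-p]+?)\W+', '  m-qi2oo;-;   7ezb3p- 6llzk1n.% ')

['2oo', '3p']

This matches a word boundary (`\b`, zero-width); then exactly 4 of a non-whitespace character (non-capturing group); then optionally a character in [1-3], then one or more of a character in [n-p] (lazy) (captured as 'val'); then one or more of a non-word character.
One capturing group, so `findall` returns just the captured substring from each match — 2 in all.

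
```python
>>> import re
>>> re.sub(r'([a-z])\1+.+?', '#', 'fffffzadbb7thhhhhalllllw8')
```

'#ad#t##8'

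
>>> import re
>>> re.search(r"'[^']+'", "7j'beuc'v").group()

`re.search` scans for the first position where the pattern succeeds.
The match spans [2:8] → "'beuc'".

"'beuc'"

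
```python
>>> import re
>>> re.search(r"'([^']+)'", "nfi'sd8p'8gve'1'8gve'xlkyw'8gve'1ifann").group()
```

"'sd8p'"

`re.search` scans for the first position where the pattern succeeds.
The match spans [3:9] → "'sd8p'".
Captured: group 1 = 'sd8p'.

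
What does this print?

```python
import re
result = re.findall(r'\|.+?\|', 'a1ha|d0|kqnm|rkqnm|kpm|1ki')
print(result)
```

['|d0|', '|rkqnm|']

Because the quantifier is non-greedy, it stops expanding at the earliest point where the rest of the pattern can succeed.
With no groups in the pattern, `findall` gives back each whole match — 2 here.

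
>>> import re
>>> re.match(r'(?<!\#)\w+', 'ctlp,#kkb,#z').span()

(0, 4)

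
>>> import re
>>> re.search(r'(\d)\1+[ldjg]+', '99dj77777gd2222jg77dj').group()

'99dj'

`\1` has to match the exact text group 1 already captured.
`re.search` scans for the first position where the pattern succeeds.
The match spans [0:4] → '99dj'.
Captured: group 1 = '9'.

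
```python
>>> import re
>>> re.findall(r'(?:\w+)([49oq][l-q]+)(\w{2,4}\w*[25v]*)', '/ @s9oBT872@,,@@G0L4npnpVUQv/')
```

[('9o', 'BT872'), ('4npnp', 'VUQv')]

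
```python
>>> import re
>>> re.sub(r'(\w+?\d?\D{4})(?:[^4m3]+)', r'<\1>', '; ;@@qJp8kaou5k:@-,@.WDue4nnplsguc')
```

'; ;@@<qJp8kaou><4nnpl>'

This matches one or more of a word character (lazy), then optionally a digit, then exactly 4 of a non-digit (captured); then one or more of any character except [4m3] (non-capturing group).
Lazy quantifiers expand one character at a time until the remainder of the pattern can match.
Matches: at [5:25] → 'qJp8kaou5k:@-,@.WDue'; at [25:34] → '4nnplsguc'.
`\1` in the replacement pulls in group 1's text for each match.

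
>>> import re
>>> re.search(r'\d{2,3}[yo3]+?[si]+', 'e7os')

None

The pattern matches 2 to 3 of a digit, then one or more of one of [yo3] (lazy); then one or more of one of [si].
`re.search` tries every starting position until one works.
Here the pattern never matches, so the call returns None.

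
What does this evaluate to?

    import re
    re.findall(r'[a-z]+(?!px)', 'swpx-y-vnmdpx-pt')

Because the assertion is negative and zero-width, positions next to the forbidden text are skipped.
Matches: at [0:4] → 'swpx'; at [5:6] → 'y'; at [7:13] → 'vnmdpx'; at [14:16] → 'pt'.
`findall` yields the raw match text (4 of them) because the pattern has no groups.

['swpx', 'y', 'vnmdpx', 'pt']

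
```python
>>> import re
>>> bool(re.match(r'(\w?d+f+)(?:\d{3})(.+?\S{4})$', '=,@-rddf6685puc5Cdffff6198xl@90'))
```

False

`re.match` won't scan ahead — the pattern has to work from the very first character.
Here position 0 doesn't satisfy it, so the call returns None, and `bool(None)` is False.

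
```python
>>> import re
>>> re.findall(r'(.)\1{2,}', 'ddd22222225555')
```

['d', '2', '5']

A backreference is literal: `\1` must see the identical characters the first group matched.
Scanning left to right: at [0:3] match 'ddd', group 1 = 'd'; at [3:10] match '2222222', group 1 = '2'; at [10:14] match '5555', group 1 = '5'.
With a single group, `findall` returns only what that group captured — 3 items.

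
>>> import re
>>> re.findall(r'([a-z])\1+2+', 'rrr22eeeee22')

A backreference is literal: `\1` must see the identical characters the first group matched.
Matches: at [0:5] match 'rrr22', group 1 = 'r'; at [5:12] match 'eeeee22', group 1 = 'e'.
Because there's exactly one group, `findall` drops the full match and keeps group 1 from each hit.

['r', 'e']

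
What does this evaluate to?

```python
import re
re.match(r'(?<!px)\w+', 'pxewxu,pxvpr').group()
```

'pxewxu'

With `match`, the pattern is implicitly anchored at the beginning.
The match spans [0:6] → 'pxewxu'.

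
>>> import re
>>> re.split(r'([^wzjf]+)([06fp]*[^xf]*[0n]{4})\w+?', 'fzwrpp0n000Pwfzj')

['fzw', 'rpp0', 'n000', 'wfzj']

The pattern matches one or more of any character except [wzjf] (captured); then zero or more of one of [06fp], then zero or more of any character except [xf], then exactly 4 of one of [0n] (captured); then one or more of a word character (lazy).
Matches to split on: at [3:12] → 'rpp0n000P'.
`re.split` interleaves the captured-group text with the surrounding fragments.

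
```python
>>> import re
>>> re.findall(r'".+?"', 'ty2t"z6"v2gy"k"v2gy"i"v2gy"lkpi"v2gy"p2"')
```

With no groups in the pattern, `findall` gives back each whole match — 5 here.

['"z6"', '"k"', '"i"', '"lkpi"', '"p2"']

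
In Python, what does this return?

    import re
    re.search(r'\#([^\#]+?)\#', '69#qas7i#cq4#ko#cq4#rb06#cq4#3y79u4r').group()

'#qas7i#'

`search` walks the string left to right and returns the first match it finds.
The match spans [2:9] → '#qas7i#'.
Captured: group 1 = 'qas7i'.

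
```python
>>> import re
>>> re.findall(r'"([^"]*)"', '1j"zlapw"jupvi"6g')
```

['zlapw']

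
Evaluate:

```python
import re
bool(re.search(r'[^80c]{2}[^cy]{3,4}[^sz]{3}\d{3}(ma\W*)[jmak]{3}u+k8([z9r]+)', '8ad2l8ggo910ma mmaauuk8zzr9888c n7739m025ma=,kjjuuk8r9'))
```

This matches exactly 2 of any character except [80c], then 3 to 4 of any character except [cy], then exactly 3 of any character except [sz]; then exactly 3 of a digit; then the literal 'ma', then zero or more of a non-word character (captured); then exactly 3 of one of [jmak], then one or more of a literal 'u', then the literal 'k8'; then one or more of one of [z9r] (captured).
Unlike `match`, `search` isn't anchored — it looks for the pattern anywhere in the string.
Here the pattern never matches, so the call returns None, and `bool(None)` is False.

False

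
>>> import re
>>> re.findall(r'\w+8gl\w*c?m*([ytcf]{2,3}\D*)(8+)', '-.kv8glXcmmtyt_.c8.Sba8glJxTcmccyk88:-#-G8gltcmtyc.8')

[('yt_.c', '8'), ('cyk', '88'), ('yc.', '8')]

This matches one or more of a word character, then the literal '8gl'; then zero or more of a word character, then optionally the literal 'c', then zero or more of the literal 'm'; then 2 to 3 of one of [ytcf], then zero or more of a non-digit (captured); then one or more of a literal '8' (captured).
Matches: at [2:18] match 'kv8glXcmmtyt_.c8', groups = ('yt_.c', '8'); at [19:36] match 'Sba8glJxTcmccyk88', groups = ('cyk', '88'); at [40:52] match 'G8gltcmtyc.8', groups = ('yc.', '8').
`findall` packs the 2 group values into a tuple for every match.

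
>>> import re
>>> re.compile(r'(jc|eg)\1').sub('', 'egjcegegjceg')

'egjcjceg'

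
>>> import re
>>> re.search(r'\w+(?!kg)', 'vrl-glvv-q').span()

(0, 3)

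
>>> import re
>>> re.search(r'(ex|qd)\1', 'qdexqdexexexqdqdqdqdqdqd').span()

A backreference is literal: `\1` must see the identical characters the first group matched.
Unlike `match`, `search` isn't anchored — it looks for the pattern anywhere in the string.
The match spans [6:10] → 'exex'.
Captured: group 1 = 'ex'.

(6, 10)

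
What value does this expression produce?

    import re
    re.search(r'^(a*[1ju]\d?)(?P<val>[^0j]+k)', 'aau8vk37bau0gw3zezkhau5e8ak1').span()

(0, 6)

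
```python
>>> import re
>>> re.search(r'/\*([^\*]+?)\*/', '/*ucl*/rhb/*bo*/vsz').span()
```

Unlike `match`, `search` isn't anchored — it looks for the pattern anywhere in the string.
The match spans [0:7] → '/*ucl*/'.
Captured: group 1 = 'ucl'.

(0, 7)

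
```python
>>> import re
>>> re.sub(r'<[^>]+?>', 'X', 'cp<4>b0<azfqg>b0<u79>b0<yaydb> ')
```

'cpXb0Xb0Xb0X '

`sub` substitutes 'X' at each match site.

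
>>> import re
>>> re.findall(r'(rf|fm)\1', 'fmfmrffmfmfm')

['fm', 'fm']

The backreference `\1` re-matches whatever the first group consumed, character for character.
Because there's exactly one group, `findall` drops the full match and keeps group 1 from each hit.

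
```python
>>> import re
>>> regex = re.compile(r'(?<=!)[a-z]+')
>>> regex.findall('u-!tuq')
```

['tuq']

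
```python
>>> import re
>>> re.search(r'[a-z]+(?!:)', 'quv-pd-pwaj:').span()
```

(0, 3)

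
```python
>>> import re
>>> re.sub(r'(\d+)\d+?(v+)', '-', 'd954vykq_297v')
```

'd-ykq_-'

The pattern matches one or more of a digit (captured); then one or more of a digit (lazy); then one or more of a literal 'v' (captured).
Matches: at [1:5] → '954v'; at [9:13] → '297v'.
Every occurrence is swapped for '-'.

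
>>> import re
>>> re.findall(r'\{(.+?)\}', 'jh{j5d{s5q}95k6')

['j5d{s5q']

`findall` collects group 1 from the one match (1 total).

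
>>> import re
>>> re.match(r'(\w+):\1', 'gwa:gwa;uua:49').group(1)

'gwa'

The match spans [0:7] → 'gwa:gwa'.
Captured: group 1 = 'gwa'.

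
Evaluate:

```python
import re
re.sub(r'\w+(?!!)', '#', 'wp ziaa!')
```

`(?!…)`/`(?<!…)` only lets a position through if the neighbouring text does NOT match; no characters are consumed.
Matches: at [0:2] → 'wp'; at [3:6] → 'zia'.
`sub` substitutes '#' at each match site.

'# #a!'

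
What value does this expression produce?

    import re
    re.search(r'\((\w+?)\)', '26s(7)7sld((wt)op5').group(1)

'7'

The match spans [3:6] → '(7)'.
Captured: group 1 = '7'.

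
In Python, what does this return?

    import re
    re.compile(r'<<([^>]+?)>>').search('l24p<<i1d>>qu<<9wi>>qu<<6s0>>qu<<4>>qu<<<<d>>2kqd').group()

The match spans [4:11] → '<<i1d>>'.

'<<i1d>>'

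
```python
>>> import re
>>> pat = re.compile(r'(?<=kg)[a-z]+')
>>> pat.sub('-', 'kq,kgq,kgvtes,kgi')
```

Because the assertion is zero-width, the text it checks is not consumed and won't appear in the result.
`sub` substitutes '-' at each match site.

'kq,kg-,kg-,kg-'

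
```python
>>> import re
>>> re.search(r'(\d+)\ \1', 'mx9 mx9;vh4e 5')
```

A backreference is literal: `\1` must see the identical characters the first group matched.
Here the pattern never matches, so the call returns None.

None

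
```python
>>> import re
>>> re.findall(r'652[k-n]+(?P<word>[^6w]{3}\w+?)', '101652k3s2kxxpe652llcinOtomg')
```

['3s2k', 'cinO']

The pattern matches the literal '652', then one or more of a character in [k-n]; then exactly 3 of any character except [6w], then one or more of a word character (lazy) (captured as 'word').
Because the quantifier is non-greedy, it stops expanding at the earliest point where the rest of the pattern can succeed.
Scanning left to right: at [3:11] match '652k3s2k', group 1 = '3s2k'; at [15:24] match '652llcinO', group 1 = 'cinO'.
With a single group, `findall` returns only what that group captured — 2 items.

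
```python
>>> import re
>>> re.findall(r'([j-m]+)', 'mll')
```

Pattern: one or more of a character in [j-m] (captured).
With a single group, `findall` returns only what that group captured — 1 item.

['mll']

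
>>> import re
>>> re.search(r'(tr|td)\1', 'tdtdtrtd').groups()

('td',)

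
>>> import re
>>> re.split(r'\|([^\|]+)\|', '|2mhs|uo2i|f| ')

Matches to split on: at [0:6] → '|2mhs|'; at [10:13] → '|f|'.
The group in the pattern means `split` returns the separators' captures alongside the pieces.

['', '2mhs', 'uo2i', 'f', ' ']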